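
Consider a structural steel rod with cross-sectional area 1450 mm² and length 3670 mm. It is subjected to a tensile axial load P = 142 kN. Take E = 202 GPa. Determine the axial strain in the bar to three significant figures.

σ = N/A = 97.93 MPa; ε = σ/E = 97.93/202000 = 4.848e-04.

4.85e-04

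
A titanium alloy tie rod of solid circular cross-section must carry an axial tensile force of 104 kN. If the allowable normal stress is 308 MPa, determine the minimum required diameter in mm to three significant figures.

20.7 mm

Required area A ≥ P/σ_allow = 104000/308 = 337.7 mm².
For a solid circular section, d ≥ √(4A/π) = 20.73 mm.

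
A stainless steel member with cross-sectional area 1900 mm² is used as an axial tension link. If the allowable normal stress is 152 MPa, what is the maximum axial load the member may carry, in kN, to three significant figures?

289 kN

P_max = σ_allow · A = 152 · 1900 = 288800 N = 288.8 kN.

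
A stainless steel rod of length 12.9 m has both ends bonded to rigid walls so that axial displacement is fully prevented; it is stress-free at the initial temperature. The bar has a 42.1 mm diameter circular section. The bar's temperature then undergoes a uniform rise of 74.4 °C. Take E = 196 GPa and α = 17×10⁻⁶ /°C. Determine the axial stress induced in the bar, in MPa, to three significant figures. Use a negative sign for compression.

Free thermal expansion αLΔT = 17e-6 · 12900 · 74.4 = 16.32 mm.
The walls impose strain ε = −(16.32)/12900 = -1.2648e-03; σ = Eε = 196000 · -1.2648e-03 = -247.9 MPa.

-248 MPa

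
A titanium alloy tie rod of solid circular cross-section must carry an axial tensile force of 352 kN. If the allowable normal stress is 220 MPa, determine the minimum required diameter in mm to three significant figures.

Required area A ≥ P/σ_allow = 352000/220 = 1600 mm².
For a solid circular section, d ≥ √(4A/π) = 45.14 mm.

45.1 mm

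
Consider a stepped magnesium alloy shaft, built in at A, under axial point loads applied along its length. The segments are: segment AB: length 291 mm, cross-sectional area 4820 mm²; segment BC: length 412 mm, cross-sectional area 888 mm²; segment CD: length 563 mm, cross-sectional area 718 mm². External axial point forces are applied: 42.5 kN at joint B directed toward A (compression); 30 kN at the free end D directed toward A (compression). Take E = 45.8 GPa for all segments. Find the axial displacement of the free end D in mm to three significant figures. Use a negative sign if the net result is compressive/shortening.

Internal axial forces (sectioning from the free end, tension +): N_CD = -30 kN, N_BC = -30 kN, N_AB = -72.5 kN.
δ_AB = -72500·291/(4820·45800) = -0.09557 mm
δ_BC = -30000·412/(888·45800) = -0.3039 mm
δ_CD = -30000·563/(718·45800) = -0.5136 mm
δ = Σδ_i = -0.9131 mm.

-0.913 mm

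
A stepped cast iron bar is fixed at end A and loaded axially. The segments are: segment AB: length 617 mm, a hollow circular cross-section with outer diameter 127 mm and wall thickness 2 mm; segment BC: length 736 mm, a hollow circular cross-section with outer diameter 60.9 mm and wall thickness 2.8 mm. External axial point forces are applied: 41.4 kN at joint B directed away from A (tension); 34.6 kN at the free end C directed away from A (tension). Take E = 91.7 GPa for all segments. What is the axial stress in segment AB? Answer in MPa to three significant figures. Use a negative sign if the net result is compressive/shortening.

Internal axial forces (sectioning from the free end, tension +): N_BC = 34.6 kN, N_AB = 76 kN.
A_AB = 785.4 mm².
σ_AB = N_AB/A_AB = 76000/785.4 = 96.77 MPa.

96.8 MPa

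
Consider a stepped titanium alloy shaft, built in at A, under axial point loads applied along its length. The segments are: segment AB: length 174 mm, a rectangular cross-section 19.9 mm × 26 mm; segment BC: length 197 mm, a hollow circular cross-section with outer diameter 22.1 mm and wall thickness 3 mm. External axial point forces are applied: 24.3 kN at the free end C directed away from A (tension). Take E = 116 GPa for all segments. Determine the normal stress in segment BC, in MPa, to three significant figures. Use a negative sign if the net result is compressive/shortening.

Internal axial forces (sectioning from the free end, tension +): N_BC = 24.3 kN, N_AB = 24.3 kN.
A_BC = 180 mm².
σ_BC = N_BC/A_BC = 24300/180 = 135 MPa.

135 MPa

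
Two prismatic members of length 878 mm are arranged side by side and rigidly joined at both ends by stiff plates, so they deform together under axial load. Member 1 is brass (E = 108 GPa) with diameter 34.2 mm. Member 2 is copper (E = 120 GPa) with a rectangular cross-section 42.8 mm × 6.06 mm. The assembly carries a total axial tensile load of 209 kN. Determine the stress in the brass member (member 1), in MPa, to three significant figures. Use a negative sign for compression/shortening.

173 MPa

A_1 = 918.6 mm².
A_2 = 259.4 mm².
Equal strain + equilibrium ⇒ each member carries load in proportion to AE: A₁E₁ = 99210000 N, A₂E₂ = 31120000 N, ΣAE = 130300000 N.
σ₁ = P·E₁/ΣAE = 209000·108000/130300000 = 173.2 MPa.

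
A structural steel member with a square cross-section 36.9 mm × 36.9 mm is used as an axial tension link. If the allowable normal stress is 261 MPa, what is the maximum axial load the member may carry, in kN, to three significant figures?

355 kN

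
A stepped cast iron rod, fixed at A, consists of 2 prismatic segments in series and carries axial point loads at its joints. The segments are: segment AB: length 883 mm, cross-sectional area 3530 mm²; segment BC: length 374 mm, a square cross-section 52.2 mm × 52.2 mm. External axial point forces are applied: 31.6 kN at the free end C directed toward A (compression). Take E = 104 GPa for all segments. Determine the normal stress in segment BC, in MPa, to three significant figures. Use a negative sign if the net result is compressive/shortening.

Internal axial forces (sectioning from the free end, tension +): N_BC = -31.6 kN, N_AB = -31.6 kN.
A_BC = 2725 mm².
σ_BC = N_BC/A_BC = -31600/2725 = -11.6 MPa.

-11.6 MPa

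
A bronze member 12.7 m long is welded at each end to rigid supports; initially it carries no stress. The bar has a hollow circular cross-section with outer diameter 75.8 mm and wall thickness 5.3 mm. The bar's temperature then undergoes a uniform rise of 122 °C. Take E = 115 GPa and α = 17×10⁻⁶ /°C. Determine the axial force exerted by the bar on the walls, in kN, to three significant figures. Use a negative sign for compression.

-280 kN

Free thermal expansion αLΔT = 17e-6 · 12700 · 122 = 26.34 mm.
The walls impose strain ε = −(26.34)/12700 = -2.0740e-03; σ = Eε = 115000 · -2.0740e-03 = -238.5 MPa.
Wall reaction R = σ·A = -238.5·1174 = -280000 N = -280 kN.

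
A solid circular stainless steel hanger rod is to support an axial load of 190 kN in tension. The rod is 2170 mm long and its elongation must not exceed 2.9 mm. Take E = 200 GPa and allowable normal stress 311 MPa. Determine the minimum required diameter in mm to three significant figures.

Required area A ≥ P/σ_allow = 190000/311 = 610.9 mm².
For a solid circular section, d ≥ √(4A/π) = 27.89 mm.
Elongation limit: A ≥ PL/(Eδ_allow) = 190000·2170/(200000·2.9) = 710.9 mm² ⇒ d ≥ 30.08 mm.
The elongation limit governs.

30.1 mm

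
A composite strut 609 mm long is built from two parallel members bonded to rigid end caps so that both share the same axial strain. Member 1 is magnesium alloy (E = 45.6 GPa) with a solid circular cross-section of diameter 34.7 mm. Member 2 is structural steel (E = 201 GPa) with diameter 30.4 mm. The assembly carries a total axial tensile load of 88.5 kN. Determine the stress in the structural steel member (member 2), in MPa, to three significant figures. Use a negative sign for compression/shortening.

A_1 = 945.7 mm².
A_2 = 725.8 mm².
Equal strain + equilibrium ⇒ each member carries load in proportion to AE: A₁E₁ = 43120000 N, A₂E₂ = 145900000 N, ΣAE = 189000000 N.
σ₂ = P·E₂/ΣAE = 88500·201000/189000000 = 94.11 MPa.

94.1 MPa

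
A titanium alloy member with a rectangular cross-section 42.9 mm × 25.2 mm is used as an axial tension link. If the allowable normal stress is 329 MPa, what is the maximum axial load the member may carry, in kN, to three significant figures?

A = 1081 mm².
P_max = σ_allow · A = 329 · 1081 = 355700 N = 355.7 kN.

356 kN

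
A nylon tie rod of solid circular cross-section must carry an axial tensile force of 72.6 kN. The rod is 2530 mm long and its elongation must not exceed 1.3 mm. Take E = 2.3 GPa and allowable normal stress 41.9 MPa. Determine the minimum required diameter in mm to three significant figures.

280 mm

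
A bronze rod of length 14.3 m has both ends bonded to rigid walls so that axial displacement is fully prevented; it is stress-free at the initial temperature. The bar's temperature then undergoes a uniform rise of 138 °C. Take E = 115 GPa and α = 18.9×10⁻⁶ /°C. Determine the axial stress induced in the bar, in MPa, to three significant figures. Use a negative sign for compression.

-300 MPa

Free thermal expansion αLΔT = 18.9e-6 · 14300 · 138 = 37.3 mm.
The walls impose strain ε = −(37.3)/14300 = -2.6082e-03; σ = Eε = 115000 · -2.6082e-03 = -299.9 MPa.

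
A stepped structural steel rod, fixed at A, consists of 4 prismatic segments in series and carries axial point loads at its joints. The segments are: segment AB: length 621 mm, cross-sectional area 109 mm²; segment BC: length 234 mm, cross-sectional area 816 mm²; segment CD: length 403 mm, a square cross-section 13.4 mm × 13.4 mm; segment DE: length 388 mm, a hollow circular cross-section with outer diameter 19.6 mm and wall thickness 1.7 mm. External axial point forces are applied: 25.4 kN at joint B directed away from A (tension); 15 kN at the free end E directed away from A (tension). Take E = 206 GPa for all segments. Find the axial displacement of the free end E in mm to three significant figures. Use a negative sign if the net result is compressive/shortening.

1.60 mm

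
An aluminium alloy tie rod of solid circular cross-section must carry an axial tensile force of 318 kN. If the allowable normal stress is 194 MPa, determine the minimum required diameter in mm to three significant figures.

Required area A ≥ P/σ_allow = 318000/194 = 1639 mm².
For a solid circular section, d ≥ √(4A/π) = 45.68 mm.

45.7 mm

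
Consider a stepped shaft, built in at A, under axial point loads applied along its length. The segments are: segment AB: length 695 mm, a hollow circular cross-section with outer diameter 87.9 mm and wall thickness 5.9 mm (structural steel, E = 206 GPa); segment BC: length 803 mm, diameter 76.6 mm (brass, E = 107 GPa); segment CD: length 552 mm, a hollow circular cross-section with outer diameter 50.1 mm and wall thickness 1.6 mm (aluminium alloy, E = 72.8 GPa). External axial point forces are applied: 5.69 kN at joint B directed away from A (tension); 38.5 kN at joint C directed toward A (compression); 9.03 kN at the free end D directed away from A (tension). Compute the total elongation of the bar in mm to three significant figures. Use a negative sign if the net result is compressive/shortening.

Internal axial forces (sectioning from the free end, tension +): N_CD = 9.03 kN, N_BC = -29.47 kN, N_AB = -23.78 kN.
A_AB = 1520 mm².
A_BC = 4608 mm².
A_CD = 243.8 mm².
δ_AB = -23780·695/(1520·206000) = -0.05279 mm
δ_BC = -29470·803/(4608·107000) = -0.04799 mm
δ_CD = 9030·552/(243.8·72800) = 0.2809 mm
δ = Σδ_i = 0.1801 mm.

0.180 mm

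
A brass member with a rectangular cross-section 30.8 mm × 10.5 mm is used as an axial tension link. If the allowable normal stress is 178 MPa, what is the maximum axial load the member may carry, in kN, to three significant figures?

A = 323.4 mm².
P_max = σ_allow · A = 178 · 323.4 = 57570 N = 57.57 kN.

57.6 kN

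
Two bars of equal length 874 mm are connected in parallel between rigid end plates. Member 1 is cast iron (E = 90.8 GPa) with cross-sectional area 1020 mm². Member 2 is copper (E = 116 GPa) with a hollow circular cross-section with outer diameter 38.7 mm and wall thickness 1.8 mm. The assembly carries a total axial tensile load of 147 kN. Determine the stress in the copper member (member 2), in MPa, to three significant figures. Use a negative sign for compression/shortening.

146 MPa

A_2 = 208.7 mm².
Equal strain + equilibrium ⇒ each member carries load in proportion to AE: A₁E₁ = 92620000 N, A₂E₂ = 24210000 N, ΣAE = 116800000 N.
σ₂ = P·E₂/ΣAE = 147000·116000/116800000 = 146 MPa.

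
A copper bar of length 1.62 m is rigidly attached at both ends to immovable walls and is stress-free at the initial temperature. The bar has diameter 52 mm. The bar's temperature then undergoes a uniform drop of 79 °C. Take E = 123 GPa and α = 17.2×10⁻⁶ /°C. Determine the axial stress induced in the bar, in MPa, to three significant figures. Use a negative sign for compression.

167 MPa

Free thermal expansion αLΔT = 17.2e-6 · 1620 · -79 = -2.201 mm.
The walls impose strain ε = −(-2.201)/1620 = 1.3588e-03; σ = Eε = 123000 · 1.3588e-03 = 167.1 MPa.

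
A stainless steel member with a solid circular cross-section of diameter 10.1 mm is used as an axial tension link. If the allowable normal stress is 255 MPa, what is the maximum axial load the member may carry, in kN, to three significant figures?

A = 80.12 mm².
P_max = σ_allow · A = 255 · 80.12 = 20430 N = 20.43 kN.

20.4 kN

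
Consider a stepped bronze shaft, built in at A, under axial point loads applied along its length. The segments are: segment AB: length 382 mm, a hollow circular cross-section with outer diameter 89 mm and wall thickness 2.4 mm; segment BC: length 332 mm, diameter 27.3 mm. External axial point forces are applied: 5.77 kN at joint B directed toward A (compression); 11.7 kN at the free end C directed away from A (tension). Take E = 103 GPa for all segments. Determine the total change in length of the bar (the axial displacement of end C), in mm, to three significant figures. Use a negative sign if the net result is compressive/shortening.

Internal axial forces (sectioning from the free end, tension +): N_BC = 11.7 kN, N_AB = 5.93 kN.
A_AB = 652.9 mm².
A_BC = 585.3 mm².
δ_AB = 5930·382/(652.9·103000) = 0.03368 mm
δ_BC = 11700·332/(585.3·103000) = 0.06443 mm
δ = Σδ_i = 0.09811 mm.

0.0981 mm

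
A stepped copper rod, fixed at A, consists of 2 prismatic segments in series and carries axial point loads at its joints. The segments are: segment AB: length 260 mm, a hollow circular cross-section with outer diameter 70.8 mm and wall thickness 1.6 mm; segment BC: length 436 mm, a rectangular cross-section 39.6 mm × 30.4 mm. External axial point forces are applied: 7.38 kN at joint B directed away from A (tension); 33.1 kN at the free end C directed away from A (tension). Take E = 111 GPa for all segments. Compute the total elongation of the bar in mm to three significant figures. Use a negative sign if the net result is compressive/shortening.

0.381 mm

Internal axial forces (sectioning from the free end, tension +): N_BC = 33.1 kN, N_AB = 40.48 kN.
A_AB = 347.8 mm².
A_BC = 1204 mm².
δ_AB = 40480·260/(347.8·111000) = 0.2726 mm
δ_BC = 33100·436/(1204·111000) = 0.108 mm
δ = Σδ_i = 0.3806 mm.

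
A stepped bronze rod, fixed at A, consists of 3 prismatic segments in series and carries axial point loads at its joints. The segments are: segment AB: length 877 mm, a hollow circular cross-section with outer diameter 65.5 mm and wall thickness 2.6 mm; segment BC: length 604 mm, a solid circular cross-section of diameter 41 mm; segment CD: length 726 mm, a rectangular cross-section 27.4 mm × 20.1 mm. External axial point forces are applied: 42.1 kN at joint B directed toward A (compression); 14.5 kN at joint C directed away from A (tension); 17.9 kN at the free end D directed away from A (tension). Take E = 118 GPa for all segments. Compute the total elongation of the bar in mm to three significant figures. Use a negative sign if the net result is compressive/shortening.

Internal axial forces (sectioning from the free end, tension +): N_CD = 17.9 kN, N_BC = 32.4 kN, N_AB = -9.7 kN.
A_AB = 513.8 mm².
A_BC = 1320 mm².
A_CD = 550.7 mm².
δ_AB = -9700·877/(513.8·118000) = -0.1403 mm
δ_BC = 32400·604/(1320·118000) = 0.1256 mm
δ_CD = 17900·726/(550.7·118000) = 0.2 mm
δ = Σδ_i = 0.1853 mm.

0.185 mm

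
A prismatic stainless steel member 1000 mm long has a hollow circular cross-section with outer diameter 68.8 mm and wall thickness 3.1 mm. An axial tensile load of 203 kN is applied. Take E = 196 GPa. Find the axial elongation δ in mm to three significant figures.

A = 639.8 mm².
δ_mech = NL/(AE) = 203000·1000/(639.8·196000) = 1.619 mm.

1.62 mm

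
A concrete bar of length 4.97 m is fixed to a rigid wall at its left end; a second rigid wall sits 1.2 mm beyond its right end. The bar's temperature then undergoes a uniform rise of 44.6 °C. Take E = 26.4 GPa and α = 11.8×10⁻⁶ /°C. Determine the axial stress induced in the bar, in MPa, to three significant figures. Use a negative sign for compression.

-7.52 MPa

Free thermal expansion αLΔT = 11.8e-6 · 4970 · 44.6 = 2.616 mm.
The walls engage after the gap closes; constrained expansion = 2.616 − 1.2 = 1.416 mm.
The walls impose strain ε = −(1.416)/4970 = -2.8483e-04; σ = Eε = 26400 · -2.8483e-04 = -7.52 MPa.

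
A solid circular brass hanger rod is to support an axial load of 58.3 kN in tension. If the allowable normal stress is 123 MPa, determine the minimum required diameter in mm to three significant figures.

24.6 mm

Required area A ≥ P/σ_allow = 58300/123 = 474 mm².
For a solid circular section, d ≥ √(4A/π) = 24.57 mm.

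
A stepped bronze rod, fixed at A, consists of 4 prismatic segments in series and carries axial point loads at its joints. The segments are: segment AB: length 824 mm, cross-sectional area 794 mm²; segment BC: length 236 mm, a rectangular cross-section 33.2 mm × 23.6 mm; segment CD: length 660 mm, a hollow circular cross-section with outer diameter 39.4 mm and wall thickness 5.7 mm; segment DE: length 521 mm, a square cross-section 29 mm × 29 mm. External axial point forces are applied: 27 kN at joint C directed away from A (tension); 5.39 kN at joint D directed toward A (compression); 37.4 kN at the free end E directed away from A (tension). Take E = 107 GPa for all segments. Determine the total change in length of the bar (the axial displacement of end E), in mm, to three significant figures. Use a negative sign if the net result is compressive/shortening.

Internal axial forces (sectioning from the free end, tension +): N_DE = 37.4 kN, N_CD = 32.01 kN, N_BC = 59.01 kN, N_AB = 59.01 kN.
A_BC = 783.5 mm².
A_CD = 603.5 mm².
A_DE = 841 mm².
δ_AB = 59010·824/(794·107000) = 0.5723 mm
δ_BC = 59010·236/(783.5·107000) = 0.1661 mm
δ_CD = 32010·660/(603.5·107000) = 0.3272 mm
δ_DE = 37400·521/(841·107000) = 0.2165 mm
δ = Σδ_i = 1.282 mm.

1.28 mm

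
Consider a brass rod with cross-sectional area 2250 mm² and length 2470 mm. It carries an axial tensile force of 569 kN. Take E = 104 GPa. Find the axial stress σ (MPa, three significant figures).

σ = N/A = 569000/2250 = 252.9 MPa.

253 MPa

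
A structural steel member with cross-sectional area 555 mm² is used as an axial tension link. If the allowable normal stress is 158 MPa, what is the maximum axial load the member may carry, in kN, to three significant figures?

P_max = σ_allow · A = 158 · 555 = 87690 N = 87.69 kN.

87.7 kN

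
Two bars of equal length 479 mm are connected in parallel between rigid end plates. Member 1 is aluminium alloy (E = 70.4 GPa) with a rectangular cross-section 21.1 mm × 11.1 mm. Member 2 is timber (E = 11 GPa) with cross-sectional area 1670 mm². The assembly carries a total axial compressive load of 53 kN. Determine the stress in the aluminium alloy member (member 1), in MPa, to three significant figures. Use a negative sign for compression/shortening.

-107 MPa

A_1 = 234.2 mm².
Equal strain + equilibrium ⇒ each member carries load in proportion to AE: A₁E₁ = 16490000 N, A₂E₂ = 18370000 N, ΣAE = 34860000 N.
σ₁ = P·E₁/ΣAE = -53000·70400/34860000 = -107 MPa.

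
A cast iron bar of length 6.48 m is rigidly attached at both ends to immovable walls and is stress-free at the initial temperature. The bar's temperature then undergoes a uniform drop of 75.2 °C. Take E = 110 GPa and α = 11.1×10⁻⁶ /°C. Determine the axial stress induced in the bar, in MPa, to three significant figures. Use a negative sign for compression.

91.8 MPa

Free thermal expansion αLΔT = 11.1e-6 · 6480 · -75.2 = -5.409 mm.
The walls impose strain ε = −(-5.409)/6480 = 8.3472e-04; σ = Eε = 110000 · 8.3472e-04 = 91.82 MPa.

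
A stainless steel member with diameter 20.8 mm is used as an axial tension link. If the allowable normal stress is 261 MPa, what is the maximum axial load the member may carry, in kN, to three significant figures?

88.7 kN

A = 339.8 mm².
P_max = σ_allow · A = 261 · 339.8 = 88690 N = 88.69 kN.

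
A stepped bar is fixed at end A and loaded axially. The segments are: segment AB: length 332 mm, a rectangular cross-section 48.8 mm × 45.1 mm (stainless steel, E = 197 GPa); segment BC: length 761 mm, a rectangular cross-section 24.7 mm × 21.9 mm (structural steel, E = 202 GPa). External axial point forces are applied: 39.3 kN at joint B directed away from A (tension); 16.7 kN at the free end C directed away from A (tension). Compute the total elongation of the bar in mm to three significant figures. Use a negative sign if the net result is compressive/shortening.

0.159 mm

Internal axial forces (sectioning from the free end, tension +): N_BC = 16.7 kN, N_AB = 56 kN.
A_AB = 2201 mm².
A_BC = 540.9 mm².
δ_AB = 56000·332/(2201·197000) = 0.04288 mm
δ_BC = 16700·761/(540.9·202000) = 0.1163 mm
δ = Σδ_i = 0.1592 mm.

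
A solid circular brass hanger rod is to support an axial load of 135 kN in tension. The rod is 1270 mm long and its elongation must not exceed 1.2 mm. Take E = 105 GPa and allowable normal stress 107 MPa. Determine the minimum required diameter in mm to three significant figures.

Required area A ≥ P/σ_allow = 135000/107 = 1262 mm².
For a solid circular section, d ≥ √(4A/π) = 40.08 mm.
Elongation limit: A ≥ PL/(Eδ_allow) = 135000·1270/(105000·1.2) = 1361 mm² ⇒ d ≥ 41.62 mm.
The elongation limit governs.

41.6 mm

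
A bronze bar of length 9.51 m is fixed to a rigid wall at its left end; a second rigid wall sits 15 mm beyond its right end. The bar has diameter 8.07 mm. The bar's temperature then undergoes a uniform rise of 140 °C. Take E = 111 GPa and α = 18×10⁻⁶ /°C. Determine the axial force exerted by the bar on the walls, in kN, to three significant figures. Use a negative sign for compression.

-5.35 kN

Free thermal expansion αLΔT = 18e-6 · 9510 · 140 = 23.97 mm.
The walls engage after the gap closes; constrained expansion = 23.97 − 15 = 8.965 mm.
The walls impose strain ε = −(8.965)/9510 = -9.4271e-04; σ = Eε = 111000 · -9.4271e-04 = -104.6 MPa.
Wall reaction R = σ·A = -104.6·51.15 = -5352 N = -5.352 kN.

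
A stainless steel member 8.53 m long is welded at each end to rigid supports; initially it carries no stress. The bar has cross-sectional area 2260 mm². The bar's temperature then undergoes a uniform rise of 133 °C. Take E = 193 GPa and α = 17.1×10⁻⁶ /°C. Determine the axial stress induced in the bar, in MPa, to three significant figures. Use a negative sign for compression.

-439 MPa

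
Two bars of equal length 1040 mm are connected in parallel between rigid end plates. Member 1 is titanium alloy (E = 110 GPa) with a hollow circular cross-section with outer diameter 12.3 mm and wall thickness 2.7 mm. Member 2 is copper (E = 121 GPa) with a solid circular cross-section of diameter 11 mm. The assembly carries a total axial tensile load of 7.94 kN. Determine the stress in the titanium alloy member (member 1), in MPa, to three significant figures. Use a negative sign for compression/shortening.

A_1 = 81.43 mm².
A_2 = 95.03 mm².
Equal strain + equilibrium ⇒ each member carries load in proportion to AE: A₁E₁ = 8957000 N, A₂E₂ = 11500000 N, ΣAE = 20460000 N.
σ₁ = P·E₁/ΣAE = 7940·110000/20460000 = 42.7 MPa.

42.7 MPa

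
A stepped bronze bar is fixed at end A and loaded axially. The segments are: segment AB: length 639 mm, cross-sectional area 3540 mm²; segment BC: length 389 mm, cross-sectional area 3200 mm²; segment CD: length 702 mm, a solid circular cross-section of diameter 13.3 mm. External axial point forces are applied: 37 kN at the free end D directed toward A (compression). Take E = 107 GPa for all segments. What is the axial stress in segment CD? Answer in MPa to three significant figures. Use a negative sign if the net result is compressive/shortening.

Internal axial forces (sectioning from the free end, tension +): N_CD = -37 kN, N_BC = -37 kN, N_AB = -37 kN.
A_CD = 138.9 mm².
σ_CD = N_CD/A_CD = -37000/138.9 = -266.3 MPa.

-266 MPa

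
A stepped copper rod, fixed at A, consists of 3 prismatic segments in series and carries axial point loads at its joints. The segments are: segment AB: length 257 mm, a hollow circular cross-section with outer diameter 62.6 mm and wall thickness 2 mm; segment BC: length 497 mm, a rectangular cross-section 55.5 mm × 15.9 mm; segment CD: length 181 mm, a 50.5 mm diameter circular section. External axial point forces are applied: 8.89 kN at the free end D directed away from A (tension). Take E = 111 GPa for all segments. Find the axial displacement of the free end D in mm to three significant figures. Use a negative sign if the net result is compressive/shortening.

0.106 mm

Internal axial forces (sectioning from the free end, tension +): N_CD = 8.89 kN, N_BC = 8.89 kN, N_AB = 8.89 kN.
A_AB = 380.8 mm².
A_BC = 882.5 mm².
A_CD = 2003 mm².
δ_AB = 8890·257/(380.8·111000) = 0.05406 mm
δ_BC = 8890·497/(882.5·111000) = 0.04511 mm
δ_CD = 8890·181/(2003·111000) = 0.007237 mm
δ = Σδ_i = 0.1064 mm.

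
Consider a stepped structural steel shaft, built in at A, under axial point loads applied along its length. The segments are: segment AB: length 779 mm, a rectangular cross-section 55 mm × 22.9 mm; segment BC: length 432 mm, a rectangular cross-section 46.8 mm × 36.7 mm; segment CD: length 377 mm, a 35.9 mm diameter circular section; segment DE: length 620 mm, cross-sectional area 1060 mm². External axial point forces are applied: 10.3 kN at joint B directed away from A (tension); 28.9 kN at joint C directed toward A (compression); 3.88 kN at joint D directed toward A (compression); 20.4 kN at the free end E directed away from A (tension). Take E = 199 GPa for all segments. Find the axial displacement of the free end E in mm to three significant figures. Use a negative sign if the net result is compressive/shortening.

0.0688 mm

Internal axial forces (sectioning from the free end, tension +): N_DE = 20.4 kN, N_CD = 16.52 kN, N_BC = -12.38 kN, N_AB = -2.08 kN.
A_AB = 1260 mm².
A_BC = 1718 mm².
A_CD = 1012 mm².
δ_AB = -2080·779/(1260·199000) = -0.006465 mm
δ_BC = -12380·432/(1718·199000) = -0.01565 mm
δ_CD = 16520·377/(1012·199000) = 0.03092 mm
δ_DE = 20400·620/(1060·199000) = 0.05996 mm
δ = Σδ_i = 0.06877 mm.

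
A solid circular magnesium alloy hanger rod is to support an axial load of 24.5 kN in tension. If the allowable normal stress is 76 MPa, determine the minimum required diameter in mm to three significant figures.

20.3 mm

Required area A ≥ P/σ_allow = 24500/76 = 322.4 mm².
For a solid circular section, d ≥ √(4A/π) = 20.26 mm.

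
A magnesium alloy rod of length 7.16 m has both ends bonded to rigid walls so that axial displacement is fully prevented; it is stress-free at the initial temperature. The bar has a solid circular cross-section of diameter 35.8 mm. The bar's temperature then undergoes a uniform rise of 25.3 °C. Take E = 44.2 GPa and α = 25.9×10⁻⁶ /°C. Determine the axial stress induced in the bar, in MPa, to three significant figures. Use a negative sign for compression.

Free thermal expansion αLΔT = 25.9e-6 · 7160 · 25.3 = 4.692 mm.
The walls impose strain ε = −(4.692)/7160 = -6.5527e-04; σ = Eε = 44200 · -6.5527e-04 = -28.96 MPa.

-29.0 MPa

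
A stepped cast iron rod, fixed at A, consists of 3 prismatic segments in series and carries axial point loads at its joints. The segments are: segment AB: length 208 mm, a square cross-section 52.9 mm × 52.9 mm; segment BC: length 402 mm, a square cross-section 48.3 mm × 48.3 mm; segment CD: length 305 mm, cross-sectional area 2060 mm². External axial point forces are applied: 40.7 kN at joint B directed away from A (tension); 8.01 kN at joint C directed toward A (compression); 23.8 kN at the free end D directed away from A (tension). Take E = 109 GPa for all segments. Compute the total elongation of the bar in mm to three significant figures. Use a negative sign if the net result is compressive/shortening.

Internal axial forces (sectioning from the free end, tension +): N_CD = 23.8 kN, N_BC = 15.79 kN, N_AB = 56.49 kN.
A_AB = 2798 mm².
A_BC = 2333 mm².
δ_AB = 56490·208/(2798·109000) = 0.03852 mm
δ_BC = 15790·402/(2333·109000) = 0.02496 mm
δ_CD = 23800·305/(2060·109000) = 0.03233 mm
δ = Σδ_i = 0.09581 mm.

0.0958 mm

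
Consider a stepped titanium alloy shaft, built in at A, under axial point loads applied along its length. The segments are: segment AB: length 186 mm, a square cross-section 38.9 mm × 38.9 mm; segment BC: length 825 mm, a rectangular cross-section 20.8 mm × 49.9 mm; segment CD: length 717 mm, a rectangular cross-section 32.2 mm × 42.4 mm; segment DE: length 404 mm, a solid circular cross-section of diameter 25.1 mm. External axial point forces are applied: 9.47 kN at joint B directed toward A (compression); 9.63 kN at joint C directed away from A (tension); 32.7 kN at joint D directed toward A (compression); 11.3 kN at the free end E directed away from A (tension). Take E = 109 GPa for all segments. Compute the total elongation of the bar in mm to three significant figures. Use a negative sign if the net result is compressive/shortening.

Internal axial forces (sectioning from the free end, tension +): N_DE = 11.3 kN, N_CD = -21.4 kN, N_BC = -11.77 kN, N_AB = -21.24 kN.
A_AB = 1513 mm².
A_BC = 1038 mm².
A_CD = 1365 mm².
A_DE = 494.8 mm².
δ_AB = -21240·186/(1513·109000) = -0.02395 mm
δ_BC = -11770·825/(1038·109000) = -0.08583 mm
δ_CD = -21400·717/(1365·109000) = -0.1031 mm
δ_DE = 11300·404/(494.8·109000) = 0.08464 mm
δ = Σδ_i = -0.1282 mm.

-0.128 mm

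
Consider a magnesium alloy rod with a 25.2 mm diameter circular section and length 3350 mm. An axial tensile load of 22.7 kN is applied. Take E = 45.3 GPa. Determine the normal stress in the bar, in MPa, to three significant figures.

A = 498.8 mm².
σ = N/A = 22700/498.8 = 45.51 MPa.

45.5 MPa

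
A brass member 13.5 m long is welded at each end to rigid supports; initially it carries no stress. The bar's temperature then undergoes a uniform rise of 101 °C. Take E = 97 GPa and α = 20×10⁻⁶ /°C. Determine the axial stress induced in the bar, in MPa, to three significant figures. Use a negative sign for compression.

Free thermal expansion αLΔT = 20e-6 · 13500 · 101 = 27.27 mm.
The walls impose strain ε = −(27.27)/13500 = -2.0200e-03; σ = Eε = 97000 · -2.0200e-03 = -195.9 MPa.

-196 MPa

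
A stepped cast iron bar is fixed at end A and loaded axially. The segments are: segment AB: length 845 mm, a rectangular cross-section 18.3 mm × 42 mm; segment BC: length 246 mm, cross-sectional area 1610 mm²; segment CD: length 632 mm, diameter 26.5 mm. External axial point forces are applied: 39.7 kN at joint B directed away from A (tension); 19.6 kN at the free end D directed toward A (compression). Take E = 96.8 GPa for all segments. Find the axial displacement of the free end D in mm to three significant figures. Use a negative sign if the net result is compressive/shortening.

-0.0347 mm

Internal axial forces (sectioning from the free end, tension +): N_CD = -19.6 kN, N_BC = -19.6 kN, N_AB = 20.1 kN.
A_AB = 768.6 mm².
A_CD = 551.5 mm².
δ_AB = 20100·845/(768.6·96800) = 0.2283 mm
δ_BC = -19600·246/(1610·96800) = -0.03094 mm
δ_CD = -19600·632/(551.5·96800) = -0.232 mm
δ = Σδ_i = -0.03467 mm.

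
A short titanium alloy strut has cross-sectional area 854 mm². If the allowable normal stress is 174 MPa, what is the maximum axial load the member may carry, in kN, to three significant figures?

149 kN

P_max = σ_allow · A = 174 · 854 = 148600 N = 148.6 kN.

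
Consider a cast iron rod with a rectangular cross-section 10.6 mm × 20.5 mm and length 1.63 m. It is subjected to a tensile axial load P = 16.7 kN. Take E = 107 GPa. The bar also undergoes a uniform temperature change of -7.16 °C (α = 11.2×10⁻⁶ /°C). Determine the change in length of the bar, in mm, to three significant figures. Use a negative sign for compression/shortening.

1.04 mm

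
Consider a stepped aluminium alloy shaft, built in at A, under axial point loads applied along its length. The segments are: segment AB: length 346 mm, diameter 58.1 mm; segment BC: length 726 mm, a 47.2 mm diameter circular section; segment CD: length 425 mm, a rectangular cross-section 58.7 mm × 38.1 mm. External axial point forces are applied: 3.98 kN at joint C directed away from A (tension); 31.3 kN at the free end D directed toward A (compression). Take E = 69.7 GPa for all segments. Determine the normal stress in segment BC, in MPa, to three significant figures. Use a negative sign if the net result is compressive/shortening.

Internal axial forces (sectioning from the free end, tension +): N_CD = -31.3 kN, N_BC = -27.32 kN, N_AB = -27.32 kN.
A_BC = 1750 mm².
σ_BC = N_BC/A_BC = -27320/1750 = -15.61 MPa.

-15.6 MPa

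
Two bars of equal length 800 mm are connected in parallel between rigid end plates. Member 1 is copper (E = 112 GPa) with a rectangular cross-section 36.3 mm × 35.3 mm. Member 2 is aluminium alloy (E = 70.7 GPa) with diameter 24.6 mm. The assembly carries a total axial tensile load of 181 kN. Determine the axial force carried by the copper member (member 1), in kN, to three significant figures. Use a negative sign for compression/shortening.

A_1 = 1281 mm².
A_2 = 475.3 mm².
Equal strain + equilibrium ⇒ each member carries load in proportion to AE: A₁E₁ = 143500000 N, A₂E₂ = 33600000 N, ΣAE = 177100000 N.
F₁ = P·A₁E₁/ΣAE = 181000·143500000/177100000 = 146700 N.

147 kN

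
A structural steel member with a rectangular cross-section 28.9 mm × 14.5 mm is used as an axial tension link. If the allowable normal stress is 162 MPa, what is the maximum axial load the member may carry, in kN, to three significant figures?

67.9 kN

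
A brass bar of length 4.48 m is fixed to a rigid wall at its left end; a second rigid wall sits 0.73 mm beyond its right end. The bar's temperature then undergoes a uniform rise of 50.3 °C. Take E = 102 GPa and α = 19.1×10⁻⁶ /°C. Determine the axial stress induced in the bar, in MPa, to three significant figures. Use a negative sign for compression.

Free thermal expansion αLΔT = 19.1e-6 · 4480 · 50.3 = 4.304 mm.
The walls engage after the gap closes; constrained expansion = 4.304 − 0.73 = 3.574 mm.
The walls impose strain ε = −(3.574)/4480 = -7.9778e-04; σ = Eε = 102000 · -7.9778e-04 = -81.37 MPa.

-81.4 MPa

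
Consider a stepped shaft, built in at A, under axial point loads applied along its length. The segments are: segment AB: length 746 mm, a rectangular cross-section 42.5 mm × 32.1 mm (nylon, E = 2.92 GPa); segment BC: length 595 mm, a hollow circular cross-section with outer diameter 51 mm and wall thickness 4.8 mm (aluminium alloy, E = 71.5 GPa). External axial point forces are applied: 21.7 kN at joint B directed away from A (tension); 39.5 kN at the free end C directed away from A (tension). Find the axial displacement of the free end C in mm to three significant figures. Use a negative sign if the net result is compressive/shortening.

Internal axial forces (sectioning from the free end, tension +): N_BC = 39.5 kN, N_AB = 61.2 kN.
A_AB = 1364 mm².
A_BC = 696.7 mm².
δ_AB = 61200·746/(1364·2920) = 11.46 mm
δ_BC = 39500·595/(696.7·71500) = 0.4718 mm
δ = Σδ_i = 11.93 mm.

11.9 mm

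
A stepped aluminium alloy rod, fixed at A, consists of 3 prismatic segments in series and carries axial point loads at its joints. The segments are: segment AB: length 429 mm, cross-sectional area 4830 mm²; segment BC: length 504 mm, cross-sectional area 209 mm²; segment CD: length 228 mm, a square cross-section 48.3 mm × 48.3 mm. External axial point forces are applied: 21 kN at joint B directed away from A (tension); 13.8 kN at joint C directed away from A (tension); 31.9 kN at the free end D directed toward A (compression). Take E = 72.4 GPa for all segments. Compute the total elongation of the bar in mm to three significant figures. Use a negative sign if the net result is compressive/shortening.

-0.642 mm

Internal axial forces (sectioning from the free end, tension +): N_CD = -31.9 kN, N_BC = -18.1 kN, N_AB = 2.9 kN.
A_CD = 2333 mm².
δ_AB = 2900·429/(4830·72400) = 0.003558 mm
δ_BC = -18100·504/(209·72400) = -0.6029 mm
δ_CD = -31900·228/(2333·72400) = -0.04306 mm
δ = Σδ_i = -0.6424 mm.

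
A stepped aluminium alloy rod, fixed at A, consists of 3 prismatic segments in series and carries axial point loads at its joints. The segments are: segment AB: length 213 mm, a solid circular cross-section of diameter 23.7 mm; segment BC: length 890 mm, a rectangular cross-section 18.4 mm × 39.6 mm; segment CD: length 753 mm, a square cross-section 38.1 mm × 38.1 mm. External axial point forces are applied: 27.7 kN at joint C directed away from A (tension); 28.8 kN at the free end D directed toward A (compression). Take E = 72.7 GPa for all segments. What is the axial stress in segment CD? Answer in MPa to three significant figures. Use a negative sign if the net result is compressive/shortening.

-19.8 MPa

Internal axial forces (sectioning from the free end, tension +): N_CD = -28.8 kN, N_BC = -1.1 kN, N_AB = -1.1 kN.
A_CD = 1452 mm².
σ_CD = N_CD/A_CD = -28800/1452 = -19.84 MPa.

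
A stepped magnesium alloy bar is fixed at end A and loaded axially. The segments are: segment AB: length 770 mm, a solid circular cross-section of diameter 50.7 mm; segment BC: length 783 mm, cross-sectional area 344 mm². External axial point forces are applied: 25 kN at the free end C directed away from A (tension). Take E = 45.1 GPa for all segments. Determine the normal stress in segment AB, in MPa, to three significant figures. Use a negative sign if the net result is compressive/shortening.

12.4 MPa

Internal axial forces (sectioning from the free end, tension +): N_BC = 25 kN, N_AB = 25 kN.
A_AB = 2019 mm².
σ_AB = N_AB/A_AB = 25000/2019 = 12.38 MPa.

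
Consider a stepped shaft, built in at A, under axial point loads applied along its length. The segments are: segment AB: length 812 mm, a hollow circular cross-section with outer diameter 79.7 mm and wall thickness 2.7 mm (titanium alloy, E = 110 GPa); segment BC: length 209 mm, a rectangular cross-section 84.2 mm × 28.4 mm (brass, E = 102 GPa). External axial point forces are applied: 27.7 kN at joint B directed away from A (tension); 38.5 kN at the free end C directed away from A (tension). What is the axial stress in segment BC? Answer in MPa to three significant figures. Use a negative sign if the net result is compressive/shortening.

Internal axial forces (sectioning from the free end, tension +): N_BC = 38.5 kN, N_AB = 66.2 kN.
A_BC = 2391 mm².
σ_BC = N_BC/A_BC = 38500/2391 = 16.1 MPa.

16.1 MPa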